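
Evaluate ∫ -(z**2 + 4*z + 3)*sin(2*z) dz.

Use integration by parts with u = z**2 + 4*z + 3, dv = -sin(2*z) dz, so v = cos(2*z)/2.
Apply parts 2 times (tabular method): alternate signs, differentiate u down to 0, integrate dv up.

z**2*cos(2*z)/2 - z*sin(2*z)/2 + 2*z*cos(2*z) - sin(2*z) + 5*cos(2*z)/4 + C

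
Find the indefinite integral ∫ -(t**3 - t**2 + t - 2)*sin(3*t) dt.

t**3*cos(3*t)/3 - t**2*sin(3*t)/3 - t**2*cos(3*t)/3 + 2*t*sin(3*t)/9 + t*cos(3*t)/9 - sin(3*t)/27 - 16*cos(3*t)/27 + C

Use integration by parts with u = t**3 - t**2 + t - 2, dv = -sin(3*t) dt, so v = cos(3*t)/3.
Apply parts 3 times (tabular method): alternate signs, differentiate u down to 0, integrate dv up.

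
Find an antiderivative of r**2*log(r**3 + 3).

Let u = r**3 + 3, so du = (3*r**2) dr.
The integral becomes (1/3)·∫ log(u) du; integrate by parts with u′=log(u), dv′=du.

r**3*log(r**3 + 3)/3 - r**3/3 + log(r**3 + 3) + C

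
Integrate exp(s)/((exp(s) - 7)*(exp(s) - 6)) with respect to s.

log(exp(s) - 7) - log(exp(s) - 6) + C

Let u = e^s, du = e^s ds.
The integral becomes ∫ du/((u-6)(u-7)); decompose into partial fractions.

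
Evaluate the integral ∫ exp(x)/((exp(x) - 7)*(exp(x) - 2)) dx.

log(exp(x) - 7)/5 - log(exp(x) - 2)/5 + C

Let u = e^x, du = e^x dx.
The integral becomes ∫ du/((u-7)(u-2)); decompose into partial fractions.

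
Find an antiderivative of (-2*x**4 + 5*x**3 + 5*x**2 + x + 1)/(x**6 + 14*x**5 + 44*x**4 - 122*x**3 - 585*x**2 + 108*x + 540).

11*log(x - 3)/2592 - 5*log(x - 1)/588 - log(x + 1)/400 + 877*log(x + 5)/96 - 905791*log(x + 6)/99225 + 3497/(315*x + 1890) + C

Factor the denominator: (x - 3)*(x - 1)*(x + 1)*(x + 5)*(x + 6)**2.
Partial-fraction decomposition: -905791/(99225*(x + 6)) - 3497/(315*(x + 6)**2) + 877/(96*(x + 5)) - 1/(400*(x + 1)) - 5/(588*(x - 1)) + 11/(2592*(x - 3)).
Integrate each term; A/(x−a) gives A·log|x−a|; A/(x−a)² gives −A/(x−a).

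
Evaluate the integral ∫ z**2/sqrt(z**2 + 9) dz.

z*sqrt(z**2 + 9)/2 - 9*log(z + sqrt(z**2 + 9))/2 + C

Substitute z = 3·tan(θ), so dz = 3·sec(θ)^2 dθ and the radical becomes sqrt(z**2 + 9) = 3·sec(θ) by the Pythagorean identity.
Integrate the resulting trig expression in θ, then back-substitute tan(θ) = z/3, sec(θ) = sqrt(z**2 + 9)/3 (absorbing any constant into C).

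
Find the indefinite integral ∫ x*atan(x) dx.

Use integration by parts with u = arctan(x), dv = x dx.
Then du = 1/(x**2 + 1) dx.

x**2*atan(x)/2 - x/2 + atan(x)/2 + C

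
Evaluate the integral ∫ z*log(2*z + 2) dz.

Use integration by parts with u = log(2*z + 2), dv = z dz.
Then du = 2/(2*z + 2) dz and v = z**2/2.

z**2*log(2*z + 2)/2 - z**2/4 + z/2 - log(z + 1)/2 + C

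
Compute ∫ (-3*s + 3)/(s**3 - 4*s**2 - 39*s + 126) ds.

-9*log(s - 7)/26 + log(s - 3)/6 + 7*log(s + 6)/39 + C

Factor the denominator: (s - 7)*(s - 3)*(s + 6).
Partial-fraction decomposition: 7/(39*(s + 6)) + 1/(6*(s - 3)) - 9/(26*(s - 7)).
Integrate each term: A/(s−a) contributes A·log|s−a|.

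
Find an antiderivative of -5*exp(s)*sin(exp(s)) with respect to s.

5*cos(exp(s)) + C

Let u = exp(s), so du = (exp(s)) ds.
Rewriting, the integral becomes -5·∫ sin(u) du = -5·-cos(u).
Substituting back, u = exp(s).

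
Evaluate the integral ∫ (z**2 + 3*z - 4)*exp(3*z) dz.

Use integration by parts with u = z**2 + 3*z - 4, dv = exp(3*z) dz, so v = exp(3*z)/3.
Apply parts 2 times (tabular method): alternate signs, differentiate u down to 0, integrate dv up.

(9*z**2 + 21*z - 43)*exp(3*z)/27 + C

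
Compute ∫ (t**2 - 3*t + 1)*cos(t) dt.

Use integration by parts with u = t**2 - 3*t + 1, dv = cos(t) dt, so v = sin(t).
Apply parts 2 times (tabular method): alternate signs, differentiate u down to 0, integrate dv up.

t**2*sin(t) - 3*t*sin(t) + 2*t*cos(t) - sin(t) - 3*cos(t) + C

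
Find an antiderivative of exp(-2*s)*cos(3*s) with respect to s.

3*exp(-2*s)*sin(3*s)/13 - 2*exp(-2*s)*cos(3*s)/13 + C

Let I denote the integral. Integrate by parts with u = cos(3*s), dv = exp(-2*s) ds, so v = -exp(-2*s)/2: I = -exp(-2*s)*cos(3*s)/2 − (3/2)·∫ exp(-2*s)*sin(3*s) ds.
Apply parts again with u = sin(3*s), dv = exp(-2*s) ds: ∫ exp(-2*s)*sin(3*s) ds = -exp(-2*s)*sin(3*s)/2 + (3/2)·I. Substituting back brings back I: I = 3*exp(-2*s)*sin(3*s)/4 - exp(-2*s)*cos(3*s)/2 − (9/4)·I.
Solving for I: (1 + 9/4)·I equals the remaining terms, so I = (4/13)·(3*exp(-2*s)*sin(3*s)/4 - exp(-2*s)*cos(3*s)/2).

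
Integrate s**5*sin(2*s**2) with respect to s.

-s**4*cos(2*s**2)/4 + s**2*sin(2*s**2)/4 + cos(2*s**2)/8 + C

Let u = s², du = 2s ds; rewrite as (1/2)∫ u^2·sin(2u) du.
Now integrate by parts 2 times.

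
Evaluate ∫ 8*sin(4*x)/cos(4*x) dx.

-2*log(cos(4*x)) + C

Let u = cos(4*x), so du = (-4*sin(4*x)) dx.
Rewriting, the integral becomes -2·∫ 1/u du = -2·log(u).
Substituting back, u = cos(4*x).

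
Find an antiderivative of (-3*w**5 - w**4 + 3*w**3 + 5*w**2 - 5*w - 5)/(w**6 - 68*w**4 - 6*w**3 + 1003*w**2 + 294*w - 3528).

-4299*log(w - 7)/1750 + 1027*log(w - 4)/1078 - 83*log(w - 2)/2250 + 65873*log(w + 3)/98000 - 23633*log(w + 7)/11088 + 311/(700*w + 2100) + C

Factor the denominator: (w - 7)*(w - 4)*(w - 2)*(w + 3)**2*(w + 7).
Partial-fraction decomposition: -23633/(11088*(w + 7)) + 65873/(98000*(w + 3)) - 311/(700*(w + 3)**2) - 83/(2250*(w - 2)) + 1027/(1078*(w - 4)) - 4299/(1750*(w - 7)).
Integrate each term; A/(w−a) gives A·log|w−a|; A/(w−a)² gives −A/(w−a).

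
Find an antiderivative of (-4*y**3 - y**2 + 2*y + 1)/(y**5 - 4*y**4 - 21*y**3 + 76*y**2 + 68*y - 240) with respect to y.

-257*log(y - 5)/189 + 11*log(y - 3)/7 - 31*log(y - 2)/72 - 5*log(y + 2)/56 + 233*log(y + 4)/756 + C

Factor the denominator: (y - 5)*(y - 3)*(y - 2)*(y + 2)*(y + 4).
Partial-fraction decomposition: 233/(756*(y + 4)) - 5/(56*(y + 2)) - 31/(72*(y - 2)) + 11/(7*(y - 3)) - 257/(189*(y - 5)).
Integrate each term: A/(y−a) contributes A·log|y−a|.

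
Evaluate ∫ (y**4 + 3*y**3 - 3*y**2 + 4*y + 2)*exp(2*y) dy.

Use integration by parts with u = y**4 + 3*y**3 - 3*y**2 + 4*y + 2, dv = exp(2*y) dy, so v = exp(2*y)/2.
Apply parts 4 times (tabular method): alternate signs, differentiate u down to 0, integrate dv up.

(4*y**4 + 4*y**3 - 18*y**2 + 34*y - 9)*exp(2*y)/8 + C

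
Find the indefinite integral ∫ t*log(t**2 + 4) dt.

Let u = t**2 + 4, so du = (2*t) dt.
The integral becomes (1/2)·∫ log(u) du; integrate by parts with u′=log(u), dv′=du.

t**2*log(t**2 + 4)/2 - t**2/2 + 2*log(t**2 + 4) + C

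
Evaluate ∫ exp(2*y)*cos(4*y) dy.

Let I denote the integral. Integrate by parts with u = cos(4*y), dv = exp(2*y) dy, so v = exp(2*y)/2: I = exp(2*y)*cos(4*y)/2 + 2·∫ exp(2*y)*sin(4*y) dy.
Apply parts again with u = sin(4*y), dv = exp(2*y) dy: ∫ exp(2*y)*sin(4*y) dy = exp(2*y)*sin(4*y)/2 − 2·I. Substituting back brings back I: I = exp(2*y)*sin(4*y) + exp(2*y)*cos(4*y)/2 − 4·I.
Solving for I: (1 + 4)·I equals the remaining terms, so I = (1/5)·(exp(2*y)*sin(4*y) + exp(2*y)*cos(4*y)/2).

exp(2*y)*sin(4*y)/5 + exp(2*y)*cos(4*y)/10 + C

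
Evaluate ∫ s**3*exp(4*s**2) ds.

Let u = s², du = 2s ds; rewrite as (1/2)∫ u^1·exp(4u) du.
Now integrate by parts 1 time.

(4*s**2 - 1)*exp(4*s**2)/32 + C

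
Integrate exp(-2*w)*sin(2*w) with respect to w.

Let I denote the integral. Integrate by parts with u = sin(2*w), dv = exp(-2*w) dw, so v = -exp(-2*w)/2: I = -exp(-2*w)*sin(2*w)/2 + ∫ exp(-2*w)*cos(2*w) dw.
Apply parts again with u = cos(2*w), dv = exp(-2*w) dw: ∫ exp(-2*w)*cos(2*w) dw = -exp(-2*w)*cos(2*w)/2 − I. Substituting back brings back I: I = -exp(-2*w)*sin(2*w)/2 - exp(-2*w)*cos(2*w)/2 − I.
Solving for I: (1 + 1)·I equals the remaining terms, so I = (1/2)·(-exp(-2*w)*sin(2*w)/2 - exp(-2*w)*cos(2*w)/2).

-exp(-2*w)*sin(2*w)/4 - exp(-2*w)*cos(2*w)/4 + C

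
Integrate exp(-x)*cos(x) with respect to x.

exp(-x)*sin(x)/2 - exp(-x)*cos(x)/2 + C

Let I denote the integral. Integrate by parts with u = cos(x), dv = exp(-x) dx, so v = -exp(-x): I = -exp(-x)*cos(x) − ∫ exp(-x)*sin(x) dx.
Apply parts again with u = sin(x), dv = exp(-x) dx: ∫ exp(-x)*sin(x) dx = -exp(-x)*sin(x) + I. Substituting back brings back I: I = exp(-x)*sin(x) - exp(-x)*cos(x) − I.
Solving for I: (1 + 1)·I equals the remaining terms, so I = (1/2)·(exp(-x)*sin(x) - exp(-x)*cos(x)).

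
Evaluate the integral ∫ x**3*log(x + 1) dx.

x**4*log(x + 1)/4 - x**4/16 + x**3/12 - x**2/8 + x/4 - log(x + 1)/4 + C

Use integration by parts with u = log(x + 1), dv = x**3 dx.
Then du = 1/(x + 1) dx and v = x**4/4.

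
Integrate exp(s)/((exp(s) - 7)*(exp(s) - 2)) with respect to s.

Let u = e^s, du = e^s ds.
The integral becomes ∫ du/((u-7)(u-2)); decompose into partial fractions.

log(exp(s) - 7)/5 - log(exp(s) - 2)/5 + C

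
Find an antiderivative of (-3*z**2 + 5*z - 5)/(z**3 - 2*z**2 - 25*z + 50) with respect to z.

-11*log(z - 5)/6 + log(z - 2)/3 - 3*log(z + 5)/2 + C

Factor the denominator: (z - 5)*(z - 2)*(z + 5).
Partial-fraction decomposition: -3/(2*(z + 5)) + 1/(3*(z - 2)) - 11/(6*(z - 5)).
Integrate each term: A/(z−a) contributes A·log|z−a|.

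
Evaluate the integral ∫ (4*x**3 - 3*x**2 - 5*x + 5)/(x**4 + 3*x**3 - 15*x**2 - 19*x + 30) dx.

Factor the denominator: (x - 3)*(x - 1)*(x + 2)*(x + 5).
Partial-fraction decomposition: 545/(144*(x + 5)) - 29/(45*(x + 2)) - 1/(36*(x - 1)) + 71/(80*(x - 3)).
Integrate each term: A/(x−a) contributes A·log|x−a|.

71*log(x - 3)/80 - log(x - 1)/36 - 29*log(x + 2)/45 + 545*log(x + 5)/144 + C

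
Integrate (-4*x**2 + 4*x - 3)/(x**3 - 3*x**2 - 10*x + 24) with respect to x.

-51*log(x - 4)/14 + 11*log(x - 2)/10 - 51*log(x + 3)/35 + C

Factor the denominator: (x - 4)*(x - 2)*(x + 3).
Partial-fraction decomposition: -51/(35*(x + 3)) + 11/(10*(x - 2)) - 51/(14*(x - 4)).
Integrate each term: A/(x−a) contributes A·log|x−a|.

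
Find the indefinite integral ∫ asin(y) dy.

Use integration by parts with u = arcsin(y), dv = dy.
Then du = 1/sqrt(-y**2 + 1) dy.

y*asin(y) + sqrt(-y**2 + 1) + C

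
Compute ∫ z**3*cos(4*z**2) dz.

z**2*sin(4*z**2)/8 + cos(4*z**2)/32 + C

Let u = z², du = 2z dz; rewrite as (1/2)∫ u^1·cos(4u) du.
Now integrate by parts 1 time.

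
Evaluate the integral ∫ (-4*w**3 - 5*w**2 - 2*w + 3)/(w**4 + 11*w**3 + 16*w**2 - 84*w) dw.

-log(w)/28 - 53*log(w - 2)/144 + 233*log(w + 6)/16 - 1144*log(w + 7)/63 + C

Factor the denominator: w*(w - 2)*(w + 6)*(w + 7).
Partial-fraction decomposition: -1144/(63*(w + 7)) + 233/(16*(w + 6)) - 53/(144*(w - 2)) - 1/(28*w).
Integrate each term: A/(w−a) contributes A·log|w−a|.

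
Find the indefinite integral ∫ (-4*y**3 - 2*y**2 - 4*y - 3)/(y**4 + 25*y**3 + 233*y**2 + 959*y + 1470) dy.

Factor the denominator: (y + 5)*(y + 6)*(y + 7)**2.
Partial-fraction decomposition: 2769/(4*(y + 7)) + 1299/(2*(y + 7)**2) - 813/(y + 6) + 467/(4*(y + 5)).
Integrate each term; A/(y−a) gives A·log|y−a|; A/(y−a)² gives −A/(y−a).

467*log(y + 5)/4 - 813*log(y + 6) + 2769*log(y + 7)/4 - 1299/(2*y + 14) + C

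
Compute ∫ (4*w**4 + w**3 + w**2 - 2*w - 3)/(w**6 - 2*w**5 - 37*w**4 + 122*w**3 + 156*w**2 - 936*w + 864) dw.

Factor the denominator: (w - 4)*(w - 3)*(w - 2)**2*(w + 3)*(w + 6).
Partial-fraction decomposition: -557/(1920*(w + 6)) + 103/(1050*(w + 3)) + 8923/(3200*(w - 2)) + 69/(80*(w - 2)**2) - 13/(2*(w - 3)) + 1093/(280*(w - 4)).
Integrate each term; A/(w−a) gives A·log|w−a|; A/(w−a)² gives −A/(w−a).

1093*log(w - 4)/280 - 13*log(w - 3)/2 + 8923*log(w - 2)/3200 + 103*log(w + 3)/1050 - 557*log(w + 6)/1920 - 69/(80*w - 160) + C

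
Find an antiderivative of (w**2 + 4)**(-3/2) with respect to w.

w/(4*sqrt(w**2 + 4)) + C

Substitute w = 2·tan(θ), so dw = 2·sec(θ)^2 dθ and the radical becomes sqrt(w**2 + 4) = 2·sec(θ) by the Pythagorean identity.
Integrate the resulting trig expression in θ, then back-substitute tan(θ) = w/2, sec(θ) = sqrt(w**2 + 4)/2 (absorbing any constant into C).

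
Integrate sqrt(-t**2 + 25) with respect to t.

Substitute t = 5·sin(θ), so dt = 5·cos(θ) dθ and the radical becomes sqrt(-t**2 + 25) = 5·cos(θ) by the Pythagorean identity.
Integrate the resulting trig expression in θ, then back-substitute θ = asin(t/5), sin(θ) = t/5, cos(θ) = sqrt(-t**2 + 25)/5 (absorbing any constant into C).

t*sqrt(-t**2 + 25)/2 + 25*asin(t/5)/2 + C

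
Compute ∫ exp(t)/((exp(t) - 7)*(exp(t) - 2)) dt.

Let u = e^t, du = e^t dt.
The integral becomes ∫ du/((u-7)(u-2)); decompose into partial fractions.

log(exp(t) - 7)/5 - log(exp(t) - 2)/5 + C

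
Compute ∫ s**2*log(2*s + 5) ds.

s**3*log(2*s + 5)/3 - s**3/9 + 5*s**2/12 - 25*s/12 + 125*log(2*s + 5)/24 + C

Use integration by parts with u = log(2*s + 5), dv = s**2 ds.
Then du = 2/(2*s + 5) ds and v = s**3/3.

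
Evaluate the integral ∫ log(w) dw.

w*log(w) - w + C

Use integration by parts with u = log(w), dv = dw.
Then du = 1/w dw and v = w.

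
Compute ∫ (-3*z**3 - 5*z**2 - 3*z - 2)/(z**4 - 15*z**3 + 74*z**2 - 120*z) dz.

log(z)/60 - 212*log(z - 6)/3 + 517*log(z - 5)/5 - 143*log(z - 4)/4 + C

Factor the denominator: z*(z - 6)*(z - 5)*(z - 4).
Partial-fraction decomposition: -143/(4*(z - 4)) + 517/(5*(z - 5)) - 212/(3*(z - 6)) + 1/(60*z).
Integrate each term: A/(z−a) contributes A·log|z−a|.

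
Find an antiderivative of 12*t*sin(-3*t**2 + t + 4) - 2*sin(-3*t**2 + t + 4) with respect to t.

2*cos(-3*t**2 + t + 4) + C

Let u = 3*t**2 - t - 4, so du = (6*t - 1) dt.
Rewriting, the integral becomes -2·∫ sin(u) du = -2·-cos(u).
Substituting back, u = 3*t**2 - t - 4.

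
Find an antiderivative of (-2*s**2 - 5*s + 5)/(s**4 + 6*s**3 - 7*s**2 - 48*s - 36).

-7*log(s - 3)/45 - 2*log(s + 1)/5 + 7*log(s + 2)/20 + 37*log(s + 6)/180 + C

Factor the denominator: (s - 3)*(s + 1)*(s + 2)*(s + 6).
Partial-fraction decomposition: 37/(180*(s + 6)) + 7/(20*(s + 2)) - 2/(5*(s + 1)) - 7/(45*(s - 3)).
Integrate each term: A/(s−a) contributes A·log|s−a|.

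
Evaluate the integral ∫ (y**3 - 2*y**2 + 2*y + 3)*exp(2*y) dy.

(4*y**3 - 14*y**2 + 22*y + 1)*exp(2*y)/8 + C

Use integration by parts with u = y**3 - 2*y**2 + 2*y + 3, dv = exp(2*y) dy, so v = exp(2*y)/2.
Apply parts 3 times (tabular method): alternate signs, differentiate u down to 0, integrate dv up.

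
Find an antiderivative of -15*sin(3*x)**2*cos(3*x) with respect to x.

-5*sin(3*x)**3/3 + C

Let u = sin(3*x), so du = (3*cos(3*x)) dx.
Rewriting, the integral becomes -5·∫ u^2 du = -5·u^3/3.
Substituting back, u = sin(3*x).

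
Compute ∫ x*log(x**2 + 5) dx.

Let u = x**2 + 5, so du = (2*x) dx.
The integral becomes (1/2)·∫ log(u) du; integrate by parts with u′=log(u), dv′=du.

x**2*log(x**2 + 5)/2 - x**2/2 + 5*log(x**2 + 5)/2 + C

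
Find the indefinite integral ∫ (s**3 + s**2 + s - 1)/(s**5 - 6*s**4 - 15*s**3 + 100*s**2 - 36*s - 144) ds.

257*log(s - 6)/840 - 19*log(s - 3)/42 + 13*log(s - 2)/72 + log(s + 1)/126 - 53*log(s + 4)/1260 + C

Factor the denominator: (s - 6)*(s - 3)*(s - 2)*(s + 1)*(s + 4).
Partial-fraction decomposition: -53/(1260*(s + 4)) + 1/(126*(s + 1)) + 13/(72*(s - 2)) - 19/(42*(s - 3)) + 257/(840*(s - 6)).
Integrate each term: A/(s−a) contributes A·log|s−a|.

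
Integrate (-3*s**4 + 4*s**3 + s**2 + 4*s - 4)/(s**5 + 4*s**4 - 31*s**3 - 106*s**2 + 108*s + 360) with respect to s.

Factor the denominator: (s - 5)*(s - 2)*(s + 2)*(s + 3)*(s + 6).
Partial-fraction decomposition: -593/(132*(s + 6)) + 179/(60*(s + 3)) - 11/(14*(s + 2)) + 1/(60*(s - 2)) - 667/(924*(s - 5)).
Integrate each term: A/(s−a) contributes A·log|s−a|.

-667*log(s - 5)/924 + log(s - 2)/60 - 11*log(s + 2)/14 + 179*log(s + 3)/60 - 593*log(s + 6)/132 + C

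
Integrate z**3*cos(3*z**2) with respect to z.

z**2*sin(3*z**2)/6 + cos(3*z**2)/18 + C

Let u = z², du = 2z dz; rewrite as (1/2)∫ u^1·cos(3u) du.
Now integrate by parts 1 time.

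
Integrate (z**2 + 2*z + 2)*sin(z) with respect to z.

Use integration by parts with u = z**2 + 2*z + 2, dv = sin(z) dz, so v = -cos(z).
Apply parts 2 times (tabular method): alternate signs, differentiate u down to 0, integrate dv up.

-z**2*cos(z) + 2*z*sin(z) - 2*z*cos(z) + 2*sin(z) + C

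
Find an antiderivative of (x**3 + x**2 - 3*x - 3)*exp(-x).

Use integration by parts with u = x**3 + x**2 - 3*x - 3, dv = exp(-x) dx, so v = -exp(-x).
Apply parts 3 times (tabular method): alternate signs, differentiate u down to 0, integrate dv up.

(-x**3 - 4*x**2 - 5*x - 2)*exp(-x) + C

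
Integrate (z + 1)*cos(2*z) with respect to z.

z*sin(2*z)/2 + sin(2*z)/2 + cos(2*z)/4 + C

Use integration by parts with u = z + 1, dv = cos(2*z) dz, so v = sin(2*z)/2.
Apply parts 1 times (tabular method): alternate signs, differentiate u down to 0, integrate dv up.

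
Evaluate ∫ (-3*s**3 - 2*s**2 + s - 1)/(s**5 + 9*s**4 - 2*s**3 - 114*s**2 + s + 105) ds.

-97*log(s - 3)/640 + 5*log(s - 1)/192 - log(s + 1)/192 - 319*log(s + 5)/384 + 923*log(s + 7)/960 + C

Factor the denominator: (s - 3)*(s - 1)*(s + 1)*(s + 5)*(s + 7).
Partial-fraction decomposition: 923/(960*(s + 7)) - 319/(384*(s + 5)) - 1/(192*(s + 1)) + 5/(192*(s - 1)) - 97/(640*(s - 3)).
Integrate each term: A/(s−a) contributes A·log|s−a|.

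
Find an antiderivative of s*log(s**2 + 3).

s**2*log(s**2 + 3)/2 - s**2/2 + 3*log(s**2 + 3)/2 + C

Let u = s**2 + 3, so du = (2*s) ds.
The integral becomes (1/2)·∫ log(u) du; integrate by parts with u′=log(u), dv′=du.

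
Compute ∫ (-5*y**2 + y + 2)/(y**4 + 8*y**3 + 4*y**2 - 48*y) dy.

-log(y)/24 - log(y - 2)/6 - 41*log(y + 4)/24 + 23*log(y + 6)/12 + C

Factor the denominator: y*(y - 2)*(y + 4)*(y + 6).
Partial-fraction decomposition: 23/(12*(y + 6)) - 41/(24*(y + 4)) - 1/(6*(y - 2)) - 1/(24*y).
Integrate each term: A/(y−a) contributes A·log|y−a|.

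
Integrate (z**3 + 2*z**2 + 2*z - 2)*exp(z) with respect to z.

Use integration by parts with u = z**3 + 2*z**2 + 2*z - 2, dv = exp(z) dz, so v = exp(z).
Apply parts 3 times (tabular method): alternate signs, differentiate u down to 0, integrate dv up.

(z**3 - z**2 + 4*z - 6)*exp(z) + C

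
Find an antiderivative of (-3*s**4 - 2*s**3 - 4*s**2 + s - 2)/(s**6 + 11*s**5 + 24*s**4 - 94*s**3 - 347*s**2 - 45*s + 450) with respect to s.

-83*log(s - 3)/960 + 5*log(s - 1)/432 - 52*log(s + 2)/135 + 115*log(s + 3)/48 - 1115*log(s + 5)/576 + 433/(72*s + 360) + C

Factor the denominator: (s - 3)*(s - 1)*(s + 2)*(s + 3)*(s + 5)**2.
Partial-fraction decomposition: -1115/(576*(s + 5)) - 433/(72*(s + 5)**2) + 115/(48*(s + 3)) - 52/(135*(s + 2)) + 5/(432*(s - 1)) - 83/(960*(s - 3)).
Integrate each term; A/(s−a) gives A·log|s−a|; A/(s−a)² gives −A/(s−a).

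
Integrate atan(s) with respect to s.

s*atan(s) - log(s**2 + 1)/2 + C

Use integration by parts with u = arctan(s), dv = ds.
Then du = 1/(s**2 + 1) ds.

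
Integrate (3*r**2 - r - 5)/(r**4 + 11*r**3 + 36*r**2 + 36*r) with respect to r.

-5*log(r)/36 - 9*log(r + 2)/8 + 25*log(r + 3)/9 - 109*log(r + 6)/72 + C

Factor the denominator: r*(r + 2)*(r + 3)*(r + 6).
Partial-fraction decomposition: -109/(72*(r + 6)) + 25/(9*(r + 3)) - 9/(8*(r + 2)) - 5/(36*r).
Integrate each term: A/(r−a) contributes A·log|r−a|.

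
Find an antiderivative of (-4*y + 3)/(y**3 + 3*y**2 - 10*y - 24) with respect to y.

Factor the denominator: (y - 3)*(y + 2)*(y + 4).
Partial-fraction decomposition: 19/(14*(y + 4)) - 11/(10*(y + 2)) - 9/(35*(y - 3)).
Integrate each term: A/(y−a) contributes A·log|y−a|.

-9*log(y - 3)/35 - 11*log(y + 2)/10 + 19*log(y + 4)/14 + C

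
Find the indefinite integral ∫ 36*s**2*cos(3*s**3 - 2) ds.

Let u = 3*s**3 - 2, so du = (9*s**2) ds.
Rewriting, the integral becomes 4·∫ cos(u) du = 4·sin(u).
Substituting back, u = 3*s**3 - 2.

4*sin(3*s**3 - 2) + C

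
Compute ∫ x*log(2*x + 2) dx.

x**2*log(2*x + 2)/2 - x**2/4 + x/2 - log(x + 1)/2 + C

Use integration by parts with u = log(2*x + 2), dv = x dx.
Then du = 2/(2*x + 2) dx and v = x**2/2.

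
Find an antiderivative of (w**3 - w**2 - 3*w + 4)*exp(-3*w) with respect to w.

(-w**3 + 3*w - 3)*exp(-3*w)/3 + C

Use integration by parts with u = w**3 - w**2 - 3*w + 4, dv = exp(-3*w) dw, so v = -exp(-3*w)/3.
Apply parts 3 times (tabular method): alternate signs, differentiate u down to 0, integrate dv up.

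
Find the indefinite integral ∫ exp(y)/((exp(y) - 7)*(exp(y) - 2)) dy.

Let u = e^y, du = e^y dy.
The integral becomes ∫ du/((u-7)(u-2)); decompose into partial fractions.

log(exp(y) - 7)/5 - log(exp(y) - 2)/5 + C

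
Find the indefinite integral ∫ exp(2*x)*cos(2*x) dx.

exp(2*x)*sin(2*x)/4 + exp(2*x)*cos(2*x)/4 + C

Let I denote the integral. Integrate by parts with u = cos(2*x), dv = exp(2*x) dx, so v = exp(2*x)/2: I = exp(2*x)*cos(2*x)/2 + ∫ exp(2*x)*sin(2*x) dx.
Apply parts again with u = sin(2*x), dv = exp(2*x) dx: ∫ exp(2*x)*sin(2*x) dx = exp(2*x)*sin(2*x)/2 − I. Substituting back brings back I: I = exp(2*x)*sin(2*x)/2 + exp(2*x)*cos(2*x)/2 − I.
Solving for I: (1 + 1)·I equals the remaining terms, so I = (1/2)·(exp(2*x)*sin(2*x)/2 + exp(2*x)*cos(2*x)/2).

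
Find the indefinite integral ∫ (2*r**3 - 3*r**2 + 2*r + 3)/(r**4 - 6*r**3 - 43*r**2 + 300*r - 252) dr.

Factor the denominator: (r - 6)**2*(r - 1)*(r + 7).
Partial-fraction decomposition: 211/(338*(r + 7)) + 1/(50*(r - 1)) + 5728/(4225*(r - 6)) + 339/(65*(r - 6)**2).
Integrate each term; A/(r−a) gives A·log|r−a|; A/(r−a)² gives −A/(r−a).

5728*log(r - 6)/4225 + log(r - 1)/50 + 211*log(r + 7)/338 - 339/(65*r - 390) + C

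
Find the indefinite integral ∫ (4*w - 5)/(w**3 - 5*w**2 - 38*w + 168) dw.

Factor the denominator: (w - 7)*(w - 4)*(w + 6).
Partial-fraction decomposition: -29/(130*(w + 6)) - 11/(30*(w - 4)) + 23/(39*(w - 7)).
Integrate each term: A/(w−a) contributes A·log|w−a|.

23*log(w - 7)/39 - 11*log(w - 4)/30 - 29*log(w + 6)/130 + C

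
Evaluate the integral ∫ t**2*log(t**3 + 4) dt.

t**3*log(t**3 + 4)/3 - t**3/3 + 4*log(t**3 + 4)/3 + C

Let u = t**3 + 4, so du = (3*t**2) dt.
The integral becomes (1/3)·∫ log(u) du; integrate by parts with u′=log(u), dv′=du.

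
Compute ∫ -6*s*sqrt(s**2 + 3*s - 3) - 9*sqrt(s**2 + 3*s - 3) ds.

-2*(s**2 + 3*s - 3)**(3/2) + C

Let u = s**2 + 3*s - 3, so du = (2*s + 3) ds.
Rewriting, the integral becomes -3·∫ √u du = -3·(2/3)u^(3/2).
Substituting back, u = s**2 + 3*s - 3.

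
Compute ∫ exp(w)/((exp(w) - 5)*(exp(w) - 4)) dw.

log(exp(w) - 5) - log(exp(w) - 4) + C

Let u = e^w, du = e^w dw.
The integral becomes ∫ du/((u-4)(u-5)); decompose into partial fractions.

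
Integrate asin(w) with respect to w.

w*asin(w) + sqrt(-w**2 + 1) + C

Use integration by parts with u = arcsin(w), dv = dw.
Then du = 1/sqrt(-w**2 + 1) dw.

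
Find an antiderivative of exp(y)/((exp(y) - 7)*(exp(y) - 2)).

log(exp(y) - 7)/5 - log(exp(y) - 2)/5 + C

Let u = e^y, du = e^y dy.
The integral becomes ∫ du/((u-2)(u-7)); decompose into partial fractions.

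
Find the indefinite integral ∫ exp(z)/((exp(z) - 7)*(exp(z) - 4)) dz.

Let u = e^z, du = e^z dz.
The integral becomes ∫ du/((u-4)(u-7)); decompose into partial fractions.

log(exp(z) - 7)/3 - log(exp(z) - 4)/3 + C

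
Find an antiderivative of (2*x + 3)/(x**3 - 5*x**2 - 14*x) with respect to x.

Factor the denominator: x*(x - 7)*(x + 2).
Partial-fraction decomposition: -1/(18*(x + 2)) + 17/(63*(x - 7)) - 3/(14*x).
Integrate each term: A/(x−a) contributes A·log|x−a|.

-3*log(x)/14 + 17*log(x - 7)/63 - log(x + 2)/18 + C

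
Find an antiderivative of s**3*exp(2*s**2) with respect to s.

Let u = s², du = 2s ds; rewrite as (1/2)∫ u^1·exp(2u) du.
Now integrate by parts 1 time.

(2*s**2 - 1)*exp(2*s**2)/8 + C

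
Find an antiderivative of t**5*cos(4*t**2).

Let u = t², du = 2t dt; rewrite as (1/2)∫ u^2·cos(4u) du.
Now integrate by parts 2 times.

t**4*sin(4*t**2)/8 + t**2*cos(4*t**2)/16 - sin(4*t**2)/64 + C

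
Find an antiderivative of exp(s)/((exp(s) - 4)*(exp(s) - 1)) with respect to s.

log(exp(s) - 4)/3 - log(exp(s) - 1)/3 + C

Let u = e^s, du = e^s ds.
The integral becomes ∫ du/((u-4)(u-1)); decompose into partial fractions.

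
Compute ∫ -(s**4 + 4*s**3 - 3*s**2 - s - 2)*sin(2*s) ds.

Use integration by parts with u = s**4 + 4*s**3 - 3*s**2 - s - 2, dv = -sin(2*s) ds, so v = cos(2*s)/2.
Apply parts 4 times (tabular method): alternate signs, differentiate u down to 0, integrate dv up.

s**4*cos(2*s)/2 - s**3*sin(2*s) + 2*s**3*cos(2*s) - 3*s**2*sin(2*s) - 3*s**2*cos(2*s) + 3*s*sin(2*s) - 7*s*cos(2*s)/2 + 7*sin(2*s)/4 + cos(2*s)/2 + C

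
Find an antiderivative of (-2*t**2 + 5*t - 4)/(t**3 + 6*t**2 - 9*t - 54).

-7*log(t - 3)/54 + 37*log(t + 3)/18 - 106*log(t + 6)/27 + C

Factor the denominator: (t - 3)*(t + 3)*(t + 6).
Partial-fraction decomposition: -106/(27*(t + 6)) + 37/(18*(t + 3)) - 7/(54*(t - 3)).
Integrate each term: A/(t−a) contributes A·log|t−a|.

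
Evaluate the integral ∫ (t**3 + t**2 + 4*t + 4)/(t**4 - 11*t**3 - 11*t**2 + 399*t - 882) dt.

343*log(t - 7)/676 + 13*log(t - 3)/36 + 200*log(t + 6)/1521 - 106/(13*t - 91) + C

Factor the denominator: (t - 7)**2*(t - 3)*(t + 6).
Partial-fraction decomposition: 200/(1521*(t + 6)) + 13/(36*(t - 3)) + 343/(676*(t - 7)) + 106/(13*(t - 7)**2).
Integrate each term; A/(t−a) gives A·log|t−a|; A/(t−a)² gives −A/(t−a).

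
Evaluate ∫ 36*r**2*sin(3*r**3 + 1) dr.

Let u = 3*r**3 + 1, so du = (9*r**2) dr.
Rewriting, the integral becomes 4·∫ sin(u) du = 4·-cos(u).
Substituting back, u = 3*r**3 + 1.

-4*cos(3*r**3 + 1) + C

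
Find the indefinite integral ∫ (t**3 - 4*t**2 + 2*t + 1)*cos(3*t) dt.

Use integration by parts with u = t**3 - 4*t**2 + 2*t + 1, dv = cos(3*t) dt, so v = sin(3*t)/3.
Apply parts 3 times (tabular method): alternate signs, differentiate u down to 0, integrate dv up.

t**3*sin(3*t)/3 - 4*t**2*sin(3*t)/3 + t**2*cos(3*t)/3 + 4*t*sin(3*t)/9 - 8*t*cos(3*t)/9 + 17*sin(3*t)/27 + 4*cos(3*t)/27 + C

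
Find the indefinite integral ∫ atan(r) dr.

r*atan(r) - log(r**2 + 1)/2 + C

Use integration by parts with u = arctan(r), dv = dr.
Then du = 1/(r**2 + 1) dr.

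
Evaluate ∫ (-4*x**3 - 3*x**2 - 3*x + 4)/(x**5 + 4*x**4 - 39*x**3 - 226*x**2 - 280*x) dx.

-log(x)/70 - 128*log(x - 7)/693 + 5*log(x + 2)/18 - 28*log(x + 4)/11 + 37*log(x + 5)/15 + C

Factor the denominator: x*(x - 7)*(x + 2)*(x + 4)*(x + 5).
Partial-fraction decomposition: 37/(15*(x + 5)) - 28/(11*(x + 4)) + 5/(18*(x + 2)) - 128/(693*(x - 7)) - 1/(70*x).
Integrate each term: A/(x−a) contributes A·log|x−a|.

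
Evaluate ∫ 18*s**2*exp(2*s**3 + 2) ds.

Let u = 2*s**3 + 2, so du = (6*s**2) ds.
Rewriting, the integral becomes 3·∫ e^u du = 3·e^u.
Substituting back, u = 2*s**3 + 2.

3*exp(2*s**3 + 2) + C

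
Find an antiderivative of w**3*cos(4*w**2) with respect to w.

w**2*sin(4*w**2)/8 + cos(4*w**2)/32 + C

Let u = w², du = 2w dw; rewrite as (1/2)∫ u^1·cos(4u) du.
Now integrate by parts 1 time.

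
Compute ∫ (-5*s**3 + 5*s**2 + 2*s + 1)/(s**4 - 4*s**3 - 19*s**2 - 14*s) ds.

Factor the denominator: s*(s - 7)*(s + 1)*(s + 2).
Partial-fraction decomposition: -19/(6*(s + 2)) + 9/(8*(s + 1)) - 485/(168*(s - 7)) - 1/(14*s).
Integrate each term: A/(s−a) contributes A·log|s−a|.

-log(s)/14 - 485*log(s - 7)/168 + 9*log(s + 1)/8 - 19*log(s + 2)/6 + C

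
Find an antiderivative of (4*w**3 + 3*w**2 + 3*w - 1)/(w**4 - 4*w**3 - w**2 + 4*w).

Factor the denominator: w*(w - 4)*(w - 1)*(w + 1).
Partial-fraction decomposition: 1/(2*(w + 1)) - 3/(2*(w - 1)) + 21/(4*(w - 4)) - 1/(4*w).
Integrate each term: A/(w−a) contributes A·log|w−a|.

-log(w)/4 + 21*log(w - 4)/4 - 3*log(w - 1)/2 + log(w + 1)/2 + C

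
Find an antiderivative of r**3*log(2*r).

Use integration by parts with u = log(2*r), dv = r**3 dr.
Then du = 1/r dr and v = r**4/4.

r**4*(log(r) + log(2))/4 - r**4/16 + C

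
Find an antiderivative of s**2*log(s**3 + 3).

Let u = s**3 + 3, so du = (3*s**2) ds.
The integral becomes (1/3)·∫ log(u) du; integrate by parts with u′=log(u), dv′=du.

s**3*log(s**3 + 3)/3 - s**3/3 + log(s**3 + 3) + C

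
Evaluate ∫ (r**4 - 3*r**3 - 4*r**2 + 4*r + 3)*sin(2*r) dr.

Use integration by parts with u = r**4 - 3*r**3 - 4*r**2 + 4*r + 3, dv = sin(2*r) dr, so v = -cos(2*r)/2.
Apply parts 4 times (tabular method): alternate signs, differentiate u down to 0, integrate dv up.

-r**4*cos(2*r)/2 + r**3*sin(2*r) + 3*r**3*cos(2*r)/2 - 9*r**2*sin(2*r)/4 + 7*r**2*cos(2*r)/2 - 7*r*sin(2*r)/2 - 17*r*cos(2*r)/4 + 17*sin(2*r)/8 - 13*cos(2*r)/4 + C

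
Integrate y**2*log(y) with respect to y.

y**3*log(y)/3 - y**3/9 + C

Use integration by parts with u = log(y), dv = y**2 dy.
Then du = 1/y dy and v = y**3/3.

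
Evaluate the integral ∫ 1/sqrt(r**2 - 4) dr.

Substitute r = 2·sec(θ), so dr = 2·sec(θ)*tan(θ) dθ and the radical becomes sqrt(r**2 - 4) = 2·tan(θ) by the Pythagorean identity.
Integrate the resulting trig expression in θ, then back-substitute sec(θ) = r/2, tan(θ) = sqrt(r**2 - 4)/2 (absorbing any constant into C).

log(r + sqrt(r**2 - 4)) + C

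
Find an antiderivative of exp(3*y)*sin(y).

3*exp(3*y)*sin(y)/10 - exp(3*y)*cos(y)/10 + C

Let I denote the integral. Integrate by parts with u = sin(y), dv = exp(3*y) dy, so v = exp(3*y)/3: I = exp(3*y)*sin(y)/3 − (1/3)·∫ exp(3*y)*cos(y) dy.
Apply parts again with u = cos(y), dv = exp(3*y) dy: ∫ exp(3*y)*cos(y) dy = exp(3*y)*cos(y)/3 + (1/3)·I. Substituting back brings back I: I = exp(3*y)*sin(y)/3 - exp(3*y)*cos(y)/9 − (1/9)·I.
Solving for I: (1 + 1/9)·I equals the remaining terms, so I = (9/10)·(exp(3*y)*sin(y)/3 - exp(3*y)*cos(y)/9).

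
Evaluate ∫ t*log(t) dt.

t**2*log(t)/2 - t**2/4 + C

Use integration by parts with u = log(t), dv = t dt.
Then du = 1/t dt and v = t**2/2.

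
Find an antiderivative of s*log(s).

s**2*log(s)/2 - s**2/4 + C

Use integration by parts with u = log(s), dv = s ds.
Then du = 1/s ds and v = s**2/2.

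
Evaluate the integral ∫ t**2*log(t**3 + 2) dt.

t**3*log(t**3 + 2)/3 - t**3/3 + 2*log(t**3 + 2)/3 + C

Let u = t**3 + 2, so du = (3*t**2) dt.
The integral becomes (1/3)·∫ log(u) du; integrate by parts with u′=log(u), dv′=du.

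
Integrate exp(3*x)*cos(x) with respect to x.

Let I denote the integral. Integrate by parts with u = cos(x), dv = exp(3*x) dx, so v = exp(3*x)/3: I = exp(3*x)*cos(x)/3 + (1/3)·∫ exp(3*x)*sin(x) dx.
Apply parts again with u = sin(x), dv = exp(3*x) dx: ∫ exp(3*x)*sin(x) dx = exp(3*x)*sin(x)/3 − (1/3)·I. Substituting back brings back I: I = exp(3*x)*sin(x)/9 + exp(3*x)*cos(x)/3 − (1/9)·I.
Solving for I: (1 + 1/9)·I equals the remaining terms, so I = (9/10)·(exp(3*x)*sin(x)/9 + exp(3*x)*cos(x)/3).

exp(3*x)*sin(x)/10 + 3*exp(3*x)*cos(x)/10 + C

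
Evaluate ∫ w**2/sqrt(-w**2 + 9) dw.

Substitute w = 3·sin(θ), so dw = 3·cos(θ) dθ and the radical becomes sqrt(-w**2 + 9) = 3·cos(θ) by the Pythagorean identity.
Integrate the resulting trig expression in θ, then back-substitute θ = asin(w/3), sin(θ) = w/3, cos(θ) = sqrt(-w**2 + 9)/3 (absorbing any constant into C).

-w*sqrt(-w**2 + 9)/2 + 9*asin(w/3)/2 + C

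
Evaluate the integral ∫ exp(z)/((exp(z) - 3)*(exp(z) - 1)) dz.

Let u = e^z, du = e^z dz.
The integral becomes ∫ du/((u-3)(u-1)); decompose into partial fractions.

log(exp(z) - 3)/2 - log(exp(z) - 1)/2 + C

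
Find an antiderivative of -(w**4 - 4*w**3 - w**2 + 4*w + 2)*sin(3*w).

Use integration by parts with u = w**4 - 4*w**3 - w**2 + 4*w + 2, dv = -sin(3*w) dw, so v = cos(3*w)/3.
Apply parts 4 times (tabular method): alternate signs, differentiate u down to 0, integrate dv up.

w**4*cos(3*w)/3 - 4*w**3*sin(3*w)/9 - 4*w**3*cos(3*w)/3 + 4*w**2*sin(3*w)/3 - 7*w**2*cos(3*w)/9 + 14*w*sin(3*w)/27 + 20*w*cos(3*w)/9 - 20*sin(3*w)/27 + 68*cos(3*w)/81 + C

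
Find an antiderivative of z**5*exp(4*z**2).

Let u = z², du = 2z dz; rewrite as (1/2)∫ u^2·exp(4u) du.
Now integrate by parts 2 times.

(8*z**4 - 4*z**2 + 1)*exp(4*z**2)/64 + C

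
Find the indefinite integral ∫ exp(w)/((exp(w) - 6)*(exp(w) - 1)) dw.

log(exp(w) - 6)/5 - log(exp(w) - 1)/5 + C

Let u = e^w, du = e^w dw.
The integral becomes ∫ du/((u-6)(u-1)); decompose into partial fractions.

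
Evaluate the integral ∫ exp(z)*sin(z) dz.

exp(z)*sin(z)/2 - exp(z)*cos(z)/2 + C

Let I denote the integral. Integrate by parts with u = sin(z), dv = exp(z) dz, so v = exp(z): I = exp(z)*sin(z) − ∫ exp(z)*cos(z) dz.
Apply parts again with u = cos(z), dv = exp(z) dz: ∫ exp(z)*cos(z) dz = exp(z)*cos(z) + I. Substituting back brings back I: I = exp(z)*sin(z) - exp(z)*cos(z) − I.
Solving for I: (1 + 1)·I equals the remaining terms, so I = (1/2)·(exp(z)*sin(z) - exp(z)*cos(z)).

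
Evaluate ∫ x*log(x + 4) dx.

Use integration by parts with u = log(x + 4), dv = x dx.
Then du = 1/(x + 4) dx and v = x**2/2.

x**2*log(x + 4)/2 - x**2/4 + 2*x - 8*log(x + 4) + C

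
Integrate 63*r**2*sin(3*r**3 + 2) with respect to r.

Let u = 3*r**3 + 2, so du = (9*r**2) dr.
Rewriting, the integral becomes 7·∫ sin(u) du = 7·-cos(u).
Substituting back, u = 3*r**3 + 2.

-7*cos(3*r**3 + 2) + C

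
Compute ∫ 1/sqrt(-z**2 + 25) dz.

asin(z/5) + C

Substitute z = 5·sin(θ), so dz = 5·cos(θ) dθ and the radical becomes sqrt(-z**2 + 25) = 5·cos(θ) by the Pythagorean identity.
Integrate the resulting trig expression in θ, then back-substitute θ = asin(z/5), sin(θ) = z/5, cos(θ) = sqrt(-z**2 + 25)/5 (absorbing any constant into C).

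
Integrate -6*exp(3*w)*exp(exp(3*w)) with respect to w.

-2*exp(exp(3*w)) + C

Let u = exp(3*w), so du = (3*exp(3*w)) dw.
Rewriting, the integral becomes -2·∫ e^u du = -2·e^u.
Substituting back, u = exp(3*w).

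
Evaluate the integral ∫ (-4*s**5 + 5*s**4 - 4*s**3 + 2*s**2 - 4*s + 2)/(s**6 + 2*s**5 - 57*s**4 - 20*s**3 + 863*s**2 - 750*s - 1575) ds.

-3281*log(s - 5)/960 + 47867*log(s - 3)/25600 - 7*log(s + 1)/768 + 16197*log(s + 5)/5120 - 26911*log(s + 7)/4800 - 667/(640*s - 1920) + C

Factor the denominator: (s - 5)*(s - 3)**2*(s + 1)*(s + 5)*(s + 7).
Partial-fraction decomposition: -26911/(4800*(s + 7)) + 16197/(5120*(s + 5)) - 7/(768*(s + 1)) + 47867/(25600*(s - 3)) + 667/(640*(s - 3)**2) - 3281/(960*(s - 5)).
Integrate each term; A/(s−a) gives A·log|s−a|; A/(s−a)² gives −A/(s−a).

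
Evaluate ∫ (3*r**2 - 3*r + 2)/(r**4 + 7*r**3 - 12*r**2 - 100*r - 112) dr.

Factor the denominator: (r - 4)*(r + 2)**2*(r + 7).
Partial-fraction decomposition: -34/(55*(r + 7)) + 47/(90*(r + 2)) - 2/(3*(r + 2)**2) + 19/(198*(r - 4)).
Integrate each term; A/(r−a) gives A·log|r−a|; A/(r−a)² gives −A/(r−a).

19*log(r - 4)/198 + 47*log(r + 2)/90 - 34*log(r + 7)/55 + 2/(3*r + 6) + C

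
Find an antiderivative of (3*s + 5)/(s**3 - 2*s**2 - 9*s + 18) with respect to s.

7*log(s - 3)/3 - 11*log(s - 2)/5 - 2*log(s + 3)/15 + C

Factor the denominator: (s - 3)*(s - 2)*(s + 3).
Partial-fraction decomposition: -2/(15*(s + 3)) - 11/(5*(s - 2)) + 7/(3*(s - 3)).
Integrate each term: A/(s−a) contributes A·log|s−a|.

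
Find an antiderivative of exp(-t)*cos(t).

Let I denote the integral. Integrate by parts with u = cos(t), dv = exp(-t) dt, so v = -exp(-t): I = -exp(-t)*cos(t) − ∫ exp(-t)*sin(t) dt.
Apply parts again with u = sin(t), dv = exp(-t) dt: ∫ exp(-t)*sin(t) dt = -exp(-t)*sin(t) + I. Substituting back brings back I: I = exp(-t)*sin(t) - exp(-t)*cos(t) − I.
Solving for I: (1 + 1)·I equals the remaining terms, so I = (1/2)·(exp(-t)*sin(t) - exp(-t)*cos(t)).

exp(-t)*sin(t)/2 - exp(-t)*cos(t)/2 + C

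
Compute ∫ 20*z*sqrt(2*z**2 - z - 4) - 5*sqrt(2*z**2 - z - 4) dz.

Let u = 2*z**2 - z - 4, so du = (4*z - 1) dz.
Rewriting, the integral becomes 5·∫ √u du = 5·(2/3)u^(3/2).
Substituting back, u = 2*z**2 - z - 4.

10*(2*z**2 - z - 4)**(3/2)/3 + C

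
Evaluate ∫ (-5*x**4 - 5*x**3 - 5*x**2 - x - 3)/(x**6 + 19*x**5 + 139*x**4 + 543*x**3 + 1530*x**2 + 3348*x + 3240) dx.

Factor the denominator: (x + 2)*(x + 5)*(x + 6)**2*(x**2 + 9).
Partial-fraction decomposition: 11*(413*x + 3477)/(99450*(x**2 + 9)) - 92389/(3600*(x + 6)) - 1859/(60*(x + 6)**2) + 2623/(102*(x + 5)) - 61/(624*(x + 2)).
Integrate each term; A/(x−a) gives A·log|x−a|; the (Bx+D)/(x²+p²) term gives a log and an atan.

-61*log(x + 2)/624 + 2623*log(x + 5)/102 - 92389*log(x + 6)/3600 + 4543*log(x**2 + 9)/198900 + 12749*atan(x/3)/99450 + 1859/(60*x + 360) + C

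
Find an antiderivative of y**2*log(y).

y**3*log(y)/3 - y**3/9 + C

Use integration by parts with u = log(y), dv = y**2 dy.
Then du = 1/y dy and v = y**3/3.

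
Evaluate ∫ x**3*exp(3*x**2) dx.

Let u = x², du = 2x dx; rewrite as (1/2)∫ u^1·exp(3u) du.
Now integrate by parts 1 time.

(3*x**2 - 1)*exp(3*x**2)/18 + C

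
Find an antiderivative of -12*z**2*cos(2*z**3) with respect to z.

-2*sin(2*z**3) + C

Let u = 2*z**3, so du = (6*z**2) dz.
Rewriting, the integral becomes -2·∫ cos(u) du = -2·sin(u).
Substituting back, u = 2*z**3.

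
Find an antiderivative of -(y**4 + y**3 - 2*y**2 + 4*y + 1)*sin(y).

Use integration by parts with u = y**4 + y**3 - 2*y**2 + 4*y + 1, dv = -sin(y) dy, so v = cos(y).
Apply parts 4 times (tabular method): alternate signs, differentiate u down to 0, integrate dv up.

y**4*cos(y) - 4*y**3*sin(y) + y**3*cos(y) - 3*y**2*sin(y) - 14*y**2*cos(y) + 28*y*sin(y) - 2*y*cos(y) + 2*sin(y) + 29*cos(y) + C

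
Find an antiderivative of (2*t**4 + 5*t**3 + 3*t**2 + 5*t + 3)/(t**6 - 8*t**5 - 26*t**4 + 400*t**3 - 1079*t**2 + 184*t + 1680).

Factor the denominator: (t - 5)*(t - 4)**2*(t - 3)*(t + 1)*(t + 7).
Partial-fraction decomposition: -1601/(43560*(t + 7)) - 1/(1800*(t + 1)) - 171/(40*(t - 3)) - 28507/(3025*(t - 4)) - 903/(55*(t - 4)**2) + 989/(72*(t - 5)).
Integrate each term; A/(t−a) gives A·log|t−a|; A/(t−a)² gives −A/(t−a).

989*log(t - 5)/72 - 28507*log(t - 4)/3025 - 171*log(t - 3)/40 - log(t + 1)/1800 - 1601*log(t + 7)/43560 + 903/(55*t - 220) + C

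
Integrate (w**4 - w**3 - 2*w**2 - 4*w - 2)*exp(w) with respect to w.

(w**4 - 5*w**3 + 13*w**2 - 30*w + 28)*exp(w) + C

Use integration by parts with u = w**4 - w**3 - 2*w**2 - 4*w - 2, dv = exp(w) dw, so v = exp(w).
Apply parts 4 times (tabular method): alternate signs, differentiate u down to 0, integrate dv up.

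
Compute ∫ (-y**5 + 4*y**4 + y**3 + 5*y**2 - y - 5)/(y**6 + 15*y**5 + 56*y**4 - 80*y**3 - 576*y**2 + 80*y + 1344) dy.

Factor the denominator: (y - 2)**2*(y + 2)*(y + 4)*(y + 6)*(y + 7).
Partial-fraction decomposition: -5263/(243*(y + 7)) + 12925/(512*(y + 6)) - 2063/(432*(y + 4)) + 21/(128*(y + 2)) + 3197/(124416*(y - 2)) + 53/(1728*(y - 2)**2).
Integrate each term; A/(y−a) gives A·log|y−a|; A/(y−a)² gives −A/(y−a).

3197*log(y - 2)/124416 + 21*log(y + 2)/128 - 2063*log(y + 4)/432 + 12925*log(y + 6)/512 - 5263*log(y + 7)/243 - 53/(1728*y - 3456) + C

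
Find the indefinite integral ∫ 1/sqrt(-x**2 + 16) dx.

asin(x/4) + C

Substitute x = 4·sin(θ), so dx = 4·cos(θ) dθ and the radical becomes sqrt(-x**2 + 16) = 4·cos(θ) by the Pythagorean identity.
Integrate the resulting trig expression in θ, then back-substitute θ = asin(x/4), sin(θ) = x/4, cos(θ) = sqrt(-x**2 + 16)/4 (absorbing any constant into C).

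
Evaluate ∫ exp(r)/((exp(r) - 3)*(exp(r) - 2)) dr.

log(exp(r) - 3) - log(exp(r) - 2) + C

Let u = e^r, du = e^r dr.
The integral becomes ∫ du/((u-2)(u-3)); decompose into partial fractions.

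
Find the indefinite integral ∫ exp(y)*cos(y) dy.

exp(y)*sin(y)/2 + exp(y)*cos(y)/2 + C

Let I denote the integral. Integrate by parts with u = cos(y), dv = exp(y) dy, so v = exp(y): I = exp(y)*cos(y) + ∫ exp(y)*sin(y) dy.
Apply parts again with u = sin(y), dv = exp(y) dy: ∫ exp(y)*sin(y) dy = exp(y)*sin(y) − I. Substituting back brings back I: I = exp(y)*sin(y) + exp(y)*cos(y) − I.
Solving for I: (1 + 1)·I equals the remaining terms, so I = (1/2)·(exp(y)*sin(y) + exp(y)*cos(y)).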